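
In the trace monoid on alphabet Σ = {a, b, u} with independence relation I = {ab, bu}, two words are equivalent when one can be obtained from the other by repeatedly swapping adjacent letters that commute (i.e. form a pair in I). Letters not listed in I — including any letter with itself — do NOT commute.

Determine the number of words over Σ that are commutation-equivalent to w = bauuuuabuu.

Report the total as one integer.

45

drop 0:b onto floor
drop 1:a onto floor
drop 2:u onto {1:a}
drop 3:u onto {2:u}
drop 4:u onto {3:u}
drop 5:u onto {4:u}
drop 6:a onto {5:u}
drop 7:b onto {0:b}
drop 8:u onto {6:a}
drop 9:u onto {8:u}
ground layer = {0:b, 1:a}
drop-orders for the pieces not yet dropped (sum over which currently-grounded one goes next):
  1 to go: {7} 1  {9} 1
  2 to go: {0,7} 1  {7,9} 2  {8,9} 1
  3 to go: {0,7,9} 3  {6,8,9} 1  {7,8,9} 3
  4 to go: {0,7,8,9} 6  {5,6,8,9} 1  {6,7,8,9} 4
  5 to go: {0,6,7,8,9} 10  {4,5,6,8,9} 1  {5,6,7,8,9} 5
  6 to go: {0,5,6,7,8,9} 15  {3,4,5,6,8,9} 1  {4,5,6,7,8,9} 6
  7 to go: {0,4,5,6,7,8,9} 21  {2,3,4,5,6,8,9} 1  {3,4,5,6,7,8,9} 7
  8 to go: {0,3,4,5,6,7,8,9} 28  {1,2,3,4,5,6,8,9} 1  {2,3,4,5,6,7,8,9} 8
  if 0:b drops first: 9 orders
  if 1:a drops first: 36 orders
heap linearizations: 45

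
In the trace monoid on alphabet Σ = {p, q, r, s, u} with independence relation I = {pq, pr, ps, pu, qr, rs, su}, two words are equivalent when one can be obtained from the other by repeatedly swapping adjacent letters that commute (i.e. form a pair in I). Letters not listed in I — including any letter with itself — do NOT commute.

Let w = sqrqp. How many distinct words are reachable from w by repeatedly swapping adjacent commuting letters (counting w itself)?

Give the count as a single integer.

20

#0=s has no predecessor
#1=q depends on [0:s]
#2=r has no predecessor
#3=q depends on [1:q]
#4=p has no predecessor
sources: [0:s, 2:r, 4:p]
N(rest) = Σ N(rest − s) over sources s of rest; N(one piece) = 1:
  size 1 → [2]=1  [3]=1  [4]=1
  size 2 → [1,3]=1  [2,3]=2  [2,4]=2  [3,4]=2
  size 3 → [0,1,3]=1  [1,2,3]=3  [1,3,4]=3  [2,3,4]=6
  first=0(s) contributes 12
  first=2(r) contributes 4
  first=4(p) contributes 4
|[w]| = 20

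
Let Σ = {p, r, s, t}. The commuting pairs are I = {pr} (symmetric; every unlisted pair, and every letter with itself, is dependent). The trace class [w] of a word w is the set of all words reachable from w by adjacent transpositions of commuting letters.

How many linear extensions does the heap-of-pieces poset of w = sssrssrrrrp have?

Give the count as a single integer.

5

#0=s has no predecessor
#1=s depends on [0:s]
#2=s depends on [1:s]
#3=r depends on [2:s]
#4=s depends on [3:r]
#5=s depends on [4:s]
#6=r depends on [5:s]
#7=r depends on [6:r]
#8=r depends on [7:r]
#9=r depends on [8:r]
#10=p depends on [5:s]
sources: [0:s]
N(rest) = Σ N(rest − s) over sources s of rest; N(one piece) = 1:
  size 1 → [9]=1  [10]=1
  size 2 → [8,9]=1  [9,10]=2
  size 3 → [7,8,9]=1  [8,9,10]=3
  size 4 → [6,7,8,9]=1  [7,8,9,10]=4
  size 5 → [6,7,8,9,10]=5
  size 6 → [5,6,7,8,9,10]=5
  size 7 → [4,5,6,7,8,9,10]=5
  size 8 → [3,4,5,6,7,8,9,10]=5
  size 9 → [2,3,4,5,6,7,8,9,10]=5
  first=0(s) contributes 5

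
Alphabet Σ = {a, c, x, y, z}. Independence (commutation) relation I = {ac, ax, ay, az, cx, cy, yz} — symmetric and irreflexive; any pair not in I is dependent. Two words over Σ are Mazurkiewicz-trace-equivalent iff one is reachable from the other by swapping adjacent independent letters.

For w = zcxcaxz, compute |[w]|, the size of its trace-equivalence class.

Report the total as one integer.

42

piece 0:z — minimal
piece 1:c rests on {0:z}
piece 2:x rests on {0:z}
piece 3:c rests on {1:c}
piece 4:a — minimal
piece 5:x rests on {2:x}
piece 6:z rests on {3:c, 5:x}
minimal pieces: {0:z, 4:a}
ways to finish when only these pieces remain (= sum over removing one remaining piece with nothing left below it):
  1 left: {4}→1  {6}→1
  2 left: {3,6}→1  {4,6}→2  {5,6}→1
  3 left: {1,3,6}→1  {2,5,6}→1  {3,4,6}→3  {3,5,6}→2  {4,5,6}→3
  4 left: {1,3,4,6}→4  {1,3,5,6}→3  {2,3,5,6}→3  {2,4,5,6}→4  {3,4,5,6}→8
  5 left: {1,2,3,5,6}→6  {1,3,4,5,6}→15  {2,3,4,5,6}→15
  placing 0:z first → 36 extensions
  placing 4:a first → 6 extensions
total linear extensions = 42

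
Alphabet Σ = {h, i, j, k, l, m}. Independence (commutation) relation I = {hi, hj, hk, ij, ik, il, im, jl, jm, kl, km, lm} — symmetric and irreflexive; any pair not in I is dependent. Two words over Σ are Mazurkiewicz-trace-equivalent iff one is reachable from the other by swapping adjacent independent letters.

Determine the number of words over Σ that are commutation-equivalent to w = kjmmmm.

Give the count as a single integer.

piece 0:k — minimal
piece 1:j rests on {0:k}
piece 2:m — minimal
piece 3:m rests on {2:m}
piece 4:m rests on {3:m}
piece 5:m rests on {4:m}
minimal pieces: {0:k, 2:m}
ways to finish when only these pieces remain (= sum over removing one remaining piece with nothing left below it):
  1 left: {1}→1  {5}→1
  2 left: {0,1}→1  {1,5}→2  {4,5}→1
  3 left: {0,1,5}→3  {1,4,5}→3  {3,4,5}→1
  4 left: {0,1,4,5}→6  {1,3,4,5}→4  {2,3,4,5}→1
  placing 0:k first → 5 extensions
  placing 2:m first → 10 extensions
total linear extensions = 15

15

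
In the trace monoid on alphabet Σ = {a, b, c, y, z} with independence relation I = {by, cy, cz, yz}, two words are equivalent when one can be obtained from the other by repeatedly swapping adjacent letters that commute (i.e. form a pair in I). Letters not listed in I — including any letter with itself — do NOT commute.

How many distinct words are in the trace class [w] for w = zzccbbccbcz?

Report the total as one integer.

drop 0:z onto floor
drop 1:z onto {0:z}
drop 2:c onto floor
drop 3:c onto {2:c}
drop 4:b onto {1:z, 3:c}
drop 5:b onto {4:b}
drop 6:c onto {5:b}
drop 7:c onto {6:c}
drop 8:b onto {7:c}
drop 9:c onto {8:b}
drop 10:z onto {8:b}
ground layer = {0:z, 2:c}
drop-orders for the pieces not yet dropped (sum over which currently-grounded one goes next):
  1 to go: {9} 1  {10} 1
  2 to go: {9,10} 2
  3 to go: {8,9,10} 2
  4 to go: {7,8,9,10} 2
  5 to go: {6,7,8,9,10} 2
  6 to go: {5,6,7,8,9,10} 2
  7 to go: {4,5,6,7,8,9,10} 2
  8 to go: {1,4,5,6,7,8,9,10} 2  {3,4,5,6,7,8,9,10} 2
  9 to go: {0,1,4,5,6,7,8,9,10} 2  {1,3,4,5,6,7,8,9,10} 4  {2,3,4,5,6,7,8,9,10} 2
  if 0:z drops first: 6 orders
  if 2:c drops first: 6 orders
heap linearizations: 12

12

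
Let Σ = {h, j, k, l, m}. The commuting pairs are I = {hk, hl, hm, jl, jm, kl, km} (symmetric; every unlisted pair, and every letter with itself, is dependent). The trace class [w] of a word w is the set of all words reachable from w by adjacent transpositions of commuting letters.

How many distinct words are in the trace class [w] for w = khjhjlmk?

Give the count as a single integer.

0(k) covers ∅
1(h) covers ∅
2(j) covers 0:k, 1:h
3(h) covers 2:j
4(j) covers 3:h
5(l) covers ∅
6(m) covers 5:l
7(k) covers 4:j
floor of heap: 0:k, 1:h, 5:l
completions by unplaced set U, small U first (add the entries for U minus each lowest piece of U):
  |U|=1: {6}:1  {7}:1
  |U|=2: {4,7}:1  {5,6}:1  {6,7}:2
  |U|=3: {3,4,7}:1  {4,6,7}:3  {5,6,7}:3
  |U|=4: {2,3,4,7}:1  {3,4,6,7}:4  {4,5,6,7}:6
  |U|=5: {0,2,3,4,7}:1  {1,2,3,4,7}:1  {2,3,4,6,7}:5  {3,4,5,6,7}:10
  |U|=6: {0,1,2,3,4,7}:2  {0,2,3,4,6,7}:6  {1,2,3,4,6,7}:6  {2,3,4,5,6,7}:15
  start at 0(k): 21
  start at 1(h): 21
  start at 5(l): 14
sum over floor = 56

56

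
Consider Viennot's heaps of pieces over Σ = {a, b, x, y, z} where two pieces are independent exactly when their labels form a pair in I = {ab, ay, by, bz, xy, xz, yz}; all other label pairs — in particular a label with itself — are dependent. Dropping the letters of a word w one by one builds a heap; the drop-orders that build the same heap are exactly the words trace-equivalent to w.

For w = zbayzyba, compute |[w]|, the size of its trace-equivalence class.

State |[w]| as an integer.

420

piece 0:z — minimal
piece 1:b — minimal
piece 2:a rests on {0:z}
piece 3:y — minimal
piece 4:z rests on {2:a}
piece 5:y rests on {3:y}
piece 6:b rests on {1:b}
piece 7:a rests on {4:z}
minimal pieces: {0:z, 1:b, 3:y}
ways to finish when only these pieces remain (= sum over removing one remaining piece with nothing left below it):
  1 left: {5}→1  {6}→1  {7}→1
  2 left: {1,6}→1  {3,5}→1  {4,7}→1  {5,6}→2  {5,7}→2  {6,7}→2
  3 left: {1,5,6}→3  {1,6,7}→3  {2,4,7}→1  {3,5,6}→3  {3,5,7}→3  {4,5,7}→3  {4,6,7}→3  {5,6,7}→6
  4 left: {0,2,4,7}→1  {1,3,5,6}→6  {1,4,6,7}→6  {1,5,6,7}→12  {2,4,5,7}→4  {2,4,6,7}→4  {3,4,5,7}→6  {3,5,6,7}→12  {4,5,6,7}→12
  5 left: {0,2,4,5,7}→5  {0,2,4,6,7}→5  {1,2,4,6,7}→10  {1,3,5,6,7}→30  {1,4,5,6,7}→30  {2,3,4,5,7}→10  {2,4,5,6,7}→20  {3,4,5,6,7}→30
  6 left: {0,1,2,4,6,7}→15  {0,2,3,4,5,7}→15  {0,2,4,5,6,7}→30  {1,2,4,5,6,7}→60  {1,3,4,5,6,7}→90  {2,3,4,5,6,7}→60
  placing 0:z first → 210 extensions
  placing 1:b first → 105 extensions
  placing 3:y first → 105 extensions
total linear extensions = 420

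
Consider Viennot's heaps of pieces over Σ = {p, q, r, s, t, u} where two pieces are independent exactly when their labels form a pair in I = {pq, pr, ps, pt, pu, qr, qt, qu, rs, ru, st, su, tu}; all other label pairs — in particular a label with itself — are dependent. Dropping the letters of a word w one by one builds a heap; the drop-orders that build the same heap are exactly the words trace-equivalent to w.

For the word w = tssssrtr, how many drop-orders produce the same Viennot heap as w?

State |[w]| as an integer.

0(t) covers ∅
1(s) covers ∅
2(s) covers 1:s
3(s) covers 2:s
4(s) covers 3:s
5(r) covers 0:t
6(t) covers 5:r
7(r) covers 6:t
floor of heap: 0:t, 1:s
completions by unplaced set U, small U first (add the entries for U minus each lowest piece of U):
  |U|=1: {4}:1  {7}:1
  |U|=2: {3,4}:1  {4,7}:2  {6,7}:1
  |U|=3: {2,3,4}:1  {3,4,7}:3  {4,6,7}:3  {5,6,7}:1
  |U|=4: {0,5,6,7}:1  {1,2,3,4}:1  {2,3,4,7}:4  {3,4,6,7}:6  {4,5,6,7}:4
  |U|=5: {0,4,5,6,7}:5  {1,2,3,4,7}:5  {2,3,4,6,7}:10  {3,4,5,6,7}:10
  |U|=6: {0,3,4,5,6,7}:15  {1,2,3,4,6,7}:15  {2,3,4,5,6,7}:20
  start at 0(t): 35
  start at 1(s): 35
sum over floor = 70

70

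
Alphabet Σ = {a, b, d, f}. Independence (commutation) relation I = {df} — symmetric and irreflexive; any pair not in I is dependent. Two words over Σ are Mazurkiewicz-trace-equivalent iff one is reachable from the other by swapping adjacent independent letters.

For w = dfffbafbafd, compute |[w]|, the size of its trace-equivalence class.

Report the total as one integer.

piece 0:d — minimal
piece 1:f — minimal
piece 2:f rests on {1:f}
piece 3:f rests on {2:f}
piece 4:b rests on {0:d, 3:f}
piece 5:a rests on {4:b}
piece 6:f rests on {5:a}
piece 7:b rests on {6:f}
piece 8:a rests on {7:b}
piece 9:f rests on {8:a}
piece 10:d rests on {8:a}
minimal pieces: {0:d, 1:f}
ways to finish when only these pieces remain (= sum over removing one remaining piece with nothing left below it):
  1 left: {9}→1  {10}→1
  2 left: {9,10}→2
  3 left: {8,9,10}→2
  4 left: {7,8,9,10}→2
  5 left: {6,7,8,9,10}→2
  6 left: {5,6,7,8,9,10}→2
  7 left: {4,5,6,7,8,9,10}→2
  8 left: {0,4,5,6,7,8,9,10}→2  {3,4,5,6,7,8,9,10}→2
  9 left: {0,3,4,5,6,7,8,9,10}→4  {2,3,4,5,6,7,8,9,10}→2
  placing 0:d first → 2 extensions
  placing 1:f first → 6 extensions
total linear extensions = 8

8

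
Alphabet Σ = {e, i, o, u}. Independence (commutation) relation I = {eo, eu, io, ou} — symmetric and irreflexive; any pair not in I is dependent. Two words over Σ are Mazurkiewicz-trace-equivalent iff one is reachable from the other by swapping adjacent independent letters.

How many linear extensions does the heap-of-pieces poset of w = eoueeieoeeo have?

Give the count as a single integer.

660

0(e) covers ∅
1(o) covers ∅
2(u) covers ∅
3(e) covers 0:e
4(e) covers 3:e
5(i) covers 2:u, 4:e
6(e) covers 5:i
7(o) covers 1:o
8(e) covers 6:e
9(e) covers 8:e
10(o) covers 7:o
floor of heap: 0:e, 1:o, 2:u
completions by unplaced set U, small U first (add the entries for U minus each lowest piece of U):
  |U|=1: {9}:1  {10}:1
  |U|=2: {7,10}:1  {8,9}:1  {9,10}:2
  |U|=3: {1,7,10}:1  {6,8,9}:1  {7,9,10}:3  {8,9,10}:3
  |U|=4: {1,7,9,10}:4  {5,6,8,9}:1  {6,8,9,10}:4  {7,8,9,10}:6
  |U|=5: {1,7,8,9,10}:10  {2,5,6,8,9}:1  {4,5,6,8,9}:1  {5,6,8,9,10}:5  {6,7,8,9,10}:10
  |U|=6: {1,6,7,8,9,10}:20  {2,4,5,6,8,9}:2  {2,5,6,8,9,10}:6  {3,4,5,6,8,9}:1  {4,5,6,8,9,10}:6  {5,6,7,8,9,10}:15
  |U|=7: {0,3,4,5,6,8,9}:1  {1,5,6,7,8,9,10}:35  {2,3,4,5,6,8,9}:3  {2,4,5,6,8,9,10}:14  {2,5,6,7,8,9,10}:21  {3,4,5,6,8,9,10}:7  {4,5,6,7,8,9,10}:21
  |U|=8: {0,2,3,4,5,6,8,9}:4  {0,3,4,5,6,8,9,10}:8  {1,2,5,6,7,8,9,10}:56  {1,4,5,6,7,8,9,10}:56  {2,3,4,5,6,8,9,10}:24  {2,4,5,6,7,8,9,10}:56  {3,4,5,6,7,8,9,10}:28
  |U|=9: {0,2,3,4,5,6,8,9,10}:36  {0,3,4,5,6,7,8,9,10}:36  {1,2,4,5,6,7,8,9,10}:168  {1,3,4,5,6,7,8,9,10}:84  {2,3,4,5,6,7,8,9,10}:108
  start at 0(e): 360
  start at 1(o): 180
  start at 2(u): 120
sum over floor = 660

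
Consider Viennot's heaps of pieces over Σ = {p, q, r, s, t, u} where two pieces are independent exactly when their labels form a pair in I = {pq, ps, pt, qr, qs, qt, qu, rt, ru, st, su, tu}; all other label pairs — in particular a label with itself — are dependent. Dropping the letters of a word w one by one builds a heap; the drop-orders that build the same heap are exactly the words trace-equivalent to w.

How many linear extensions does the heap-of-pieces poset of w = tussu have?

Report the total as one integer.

30

drop 0:t onto floor
drop 1:u onto floor
drop 2:s onto floor
drop 3:s onto {2:s}
drop 4:u onto {1:u}
ground layer = {0:t, 1:u, 2:s}
drop-orders for the pieces not yet dropped (sum over which currently-grounded one goes next):
  1 to go: {0} 1  {3} 1  {4} 1
  2 to go: {0,3} 2  {0,4} 2  {1,4} 1  {2,3} 1  {3,4} 2
  3 to go: {0,1,4} 3  {0,2,3} 3  {0,3,4} 6  {1,3,4} 3  {2,3,4} 3
  if 0:t drops first: 6 orders
  if 1:u drops first: 12 orders
  if 2:s drops first: 12 orders
heap linearizations: 30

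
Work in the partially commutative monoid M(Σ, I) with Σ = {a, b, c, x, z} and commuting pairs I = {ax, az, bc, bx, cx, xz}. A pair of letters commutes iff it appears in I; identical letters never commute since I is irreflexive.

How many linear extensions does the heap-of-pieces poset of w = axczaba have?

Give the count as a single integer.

0(a) covers ∅
1(x) covers ∅
2(c) covers 0:a
3(z) covers 2:c
4(a) covers 2:c
5(b) covers 3:z, 4:a
6(a) covers 5:b
floor of heap: 0:a, 1:x
completions by unplaced set U, small U first (add the entries for U minus each lowest piece of U):
  |U|=1: {1}:1  {6}:1
  |U|=2: {1,6}:2  {5,6}:1
  |U|=3: {1,5,6}:3  {3,5,6}:1  {4,5,6}:1
  |U|=4: {1,3,5,6}:4  {1,4,5,6}:4  {3,4,5,6}:2
  |U|=5: {1,3,4,5,6}:10  {2,3,4,5,6}:2
  start at 0(a): 12
  start at 1(x): 2
sum over floor = 14

14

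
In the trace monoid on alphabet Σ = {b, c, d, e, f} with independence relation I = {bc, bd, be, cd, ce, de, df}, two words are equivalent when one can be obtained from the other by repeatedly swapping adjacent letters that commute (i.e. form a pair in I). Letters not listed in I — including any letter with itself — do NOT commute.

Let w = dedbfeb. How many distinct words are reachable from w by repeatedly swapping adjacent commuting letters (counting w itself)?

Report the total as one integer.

piece 0:d — minimal
piece 1:e — minimal
piece 2:d rests on {0:d}
piece 3:b — minimal
piece 4:f rests on {1:e, 3:b}
piece 5:e rests on {4:f}
piece 6:b rests on {4:f}
minimal pieces: {0:d, 1:e, 3:b}
ways to finish when only these pieces remain (= sum over removing one remaining piece with nothing left below it):
  1 left: {2}→1  {5}→1  {6}→1
  2 left: {0,2}→1  {2,5}→2  {2,6}→2  {5,6}→2
  3 left: {0,2,5}→3  {0,2,6}→3  {2,5,6}→6  {4,5,6}→2
  4 left: {0,2,5,6}→12  {1,4,5,6}→2  {2,4,5,6}→8  {3,4,5,6}→2
  5 left: {0,2,4,5,6}→20  {1,2,4,5,6}→10  {1,3,4,5,6}→4  {2,3,4,5,6}→10
  placing 0:d first → 24 extensions
  placing 1:e first → 30 extensions
  placing 3:b first → 30 extensions
total linear extensions = 84

84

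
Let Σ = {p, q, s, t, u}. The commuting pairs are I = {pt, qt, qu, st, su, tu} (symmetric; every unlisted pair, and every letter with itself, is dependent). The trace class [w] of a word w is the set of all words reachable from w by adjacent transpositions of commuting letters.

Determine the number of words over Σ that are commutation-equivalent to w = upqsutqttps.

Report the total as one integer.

660

#0=u has no predecessor
#1=p depends on [0:u]
#2=q depends on [1:p]
#3=s depends on [2:q]
#4=u depends on [1:p]
#5=t has no predecessor
#6=q depends on [3:s]
#7=t depends on [5:t]
#8=t depends on [7:t]
#9=p depends on [4:u, 6:q]
#10=s depends on [9:p]
sources: [0:u, 5:t]
N(rest) = Σ N(rest − s) over sources s of rest; N(one piece) = 1:
  size 1 → [8]=1  [10]=1
  size 2 → [7,8]=1  [8,10]=2  [9,10]=1
  size 3 → [4,9,10]=1  [5,7,8]=1  [6,9,10]=1  [7,8,10]=3  [8,9,10]=3
  size 4 → [3,6,9,10]=1  [4,6,9,10]=2  [4,8,9,10]=4  [5,7,8,10]=4  [6,8,9,10]=4  [7,8,9,10]=6
  size 5 → [2,3,6,9,10]=1  [3,4,6,9,10]=3  [3,6,8,9,10]=5  [4,6,8,9,10]=10  [4,7,8,9,10]=10  [5,7,8,9,10]=10  [6,7,8,9,10]=10
  size 6 → [2,3,4,6,9,10]=4  [2,3,6,8,9,10]=6  [3,4,6,8,9,10]=18  [3,6,7,8,9,10]=15  [4,5,7,8,9,10]=20  [4,6,7,8,9,10]=30  [5,6,7,8,9,10]=20
  size 7 → [1,2,3,4,6,9,10]=4  [2,3,4,6,8,9,10]=28  [2,3,6,7,8,9,10]=21  [3,4,6,7,8,9,10]=63  [3,5,6,7,8,9,10]=35  [4,5,6,7,8,9,10]=70
  size 8 → [0,1,2,3,4,6,9,10]=4  [1,2,3,4,6,8,9,10]=32  [2,3,4,6,7,8,9,10]=112  [2,3,5,6,7,8,9,10]=56  [3,4,5,6,7,8,9,10]=168
  size 9 → [0,1,2,3,4,6,8,9,10]=36  [1,2,3,4,6,7,8,9,10]=144  [2,3,4,5,6,7,8,9,10]=336
  first=0(u) contributes 480
  first=5(t) contributes 180
|[w]| = 660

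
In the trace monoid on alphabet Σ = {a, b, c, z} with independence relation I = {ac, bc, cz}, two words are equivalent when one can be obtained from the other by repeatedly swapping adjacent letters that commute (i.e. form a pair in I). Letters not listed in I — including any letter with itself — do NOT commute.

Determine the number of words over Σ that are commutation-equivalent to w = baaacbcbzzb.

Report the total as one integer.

drop 0:b onto floor
drop 1:a onto {0:b}
drop 2:a onto {1:a}
drop 3:a onto {2:a}
drop 4:c onto floor
drop 5:b onto {3:a}
drop 6:c onto {4:c}
drop 7:b onto {5:b}
drop 8:z onto {7:b}
drop 9:z onto {8:z}
drop 10:b onto {9:z}
ground layer = {0:b, 4:c}
drop-orders for the pieces not yet dropped (sum over which currently-grounded one goes next):
  1 to go: {6} 1  {10} 1
  2 to go: {4,6} 1  {6,10} 2  {9,10} 1
  3 to go: {4,6,10} 3  {6,9,10} 3  {8,9,10} 1
  4 to go: {4,6,9,10} 6  {6,8,9,10} 4  {7,8,9,10} 1
  5 to go: {4,6,8,9,10} 10  {5,7,8,9,10} 1  {6,7,8,9,10} 5
  6 to go: {3,5,7,8,9,10} 1  {4,6,7,8,9,10} 15  {5,6,7,8,9,10} 6
  7 to go: {2,3,5,7,8,9,10} 1  {3,5,6,7,8,9,10} 7  {4,5,6,7,8,9,10} 21
  8 to go: {1,2,3,5,7,8,9,10} 1  {2,3,5,6,7,8,9,10} 8  {3,4,5,6,7,8,9,10} 28
  9 to go: {0,1,2,3,5,7,8,9,10} 1  {1,2,3,5,6,7,8,9,10} 9  {2,3,4,5,6,7,8,9,10} 36
  if 0:b drops first: 45 orders
  if 4:c drops first: 10 orders
heap linearizations: 55

55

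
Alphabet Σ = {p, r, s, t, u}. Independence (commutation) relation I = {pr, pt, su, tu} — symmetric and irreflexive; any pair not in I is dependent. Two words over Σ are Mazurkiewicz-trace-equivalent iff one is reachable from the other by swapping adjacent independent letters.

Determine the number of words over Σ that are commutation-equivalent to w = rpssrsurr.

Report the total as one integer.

4

#0=r has no predecessor
#1=p has no predecessor
#2=s depends on [0:r, 1:p]
#3=s depends on [2:s]
#4=r depends on [3:s]
#5=s depends on [4:r]
#6=u depends on [4:r]
#7=r depends on [5:s, 6:u]
#8=r depends on [7:r]
sources: [0:r, 1:p]
N(rest) = Σ N(rest − s) over sources s of rest; N(one piece) = 1:
  size 1 → [8]=1
  size 2 → [7,8]=1
  size 3 → [5,7,8]=1  [6,7,8]=1
  size 4 → [5,6,7,8]=2
  size 5 → [4,5,6,7,8]=2
  size 6 → [3,4,5,6,7,8]=2
  size 7 → [2,3,4,5,6,7,8]=2
  first=0(r) contributes 2
  first=1(p) contributes 2
|[w]| = 4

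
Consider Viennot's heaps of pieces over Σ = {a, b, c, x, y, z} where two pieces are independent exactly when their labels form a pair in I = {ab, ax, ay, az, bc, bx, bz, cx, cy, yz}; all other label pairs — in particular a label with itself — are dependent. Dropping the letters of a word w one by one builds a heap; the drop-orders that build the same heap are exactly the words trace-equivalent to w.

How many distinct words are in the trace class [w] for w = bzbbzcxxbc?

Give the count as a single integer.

1260

#0=b has no predecessor
#1=z has no predecessor
#2=b depends on [0:b]
#3=b depends on [2:b]
#4=z depends on [1:z]
#5=c depends on [4:z]
#6=x depends on [4:z]
#7=x depends on [6:x]
#8=b depends on [3:b]
#9=c depends on [5:c]
sources: [0:b, 1:z]
N(rest) = Σ N(rest − s) over sources s of rest; N(one piece) = 1:
  size 1 → [7]=1  [8]=1  [9]=1
  size 2 → [3,8]=1  [5,9]=1  [6,7]=1  [7,8]=2  [7,9]=2  [8,9]=2
  size 3 → [2,3,8]=1  [3,7,8]=3  [3,8,9]=3  [5,7,9]=3  [5,8,9]=3  [6,7,8]=3  [6,7,9]=3  [7,8,9]=6
  size 4 → [0,2,3,8]=1  [2,3,7,8]=4  [2,3,8,9]=4  [3,5,8,9]=6  [3,6,7,8]=6  [3,7,8,9]=12  [5,6,7,9]=6  [5,7,8,9]=12  [6,7,8,9]=12
  size 5 → [0,2,3,7,8]=5  [0,2,3,8,9]=5  [2,3,5,8,9]=10  [2,3,6,7,8]=10  [2,3,7,8,9]=20  [3,5,7,8,9]=30  [3,6,7,8,9]=30  [4,5,6,7,9]=6  [5,6,7,8,9]=30
  size 6 → [0,2,3,5,8,9]=15  [0,2,3,6,7,8]=15  [0,2,3,7,8,9]=30  [1,4,5,6,7,9]=6  [2,3,5,7,8,9]=60  [2,3,6,7,8,9]=60  [3,5,6,7,8,9]=90  [4,5,6,7,8,9]=36
  size 7 → [0,2,3,5,7,8,9]=105  [0,2,3,6,7,8,9]=105  [1,4,5,6,7,8,9]=42  [2,3,5,6,7,8,9]=210  [3,4,5,6,7,8,9]=126
  size 8 → [0,2,3,5,6,7,8,9]=420  [1,3,4,5,6,7,8,9]=168  [2,3,4,5,6,7,8,9]=336
  first=0(b) contributes 504
  first=1(z) contributes 756
|[w]| = 1260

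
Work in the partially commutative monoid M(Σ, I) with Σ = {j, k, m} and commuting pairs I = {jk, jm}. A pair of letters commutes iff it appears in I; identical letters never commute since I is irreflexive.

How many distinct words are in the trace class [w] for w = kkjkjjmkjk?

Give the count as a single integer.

drop 0:k onto floor
drop 1:k onto {0:k}
drop 2:j onto floor
drop 3:k onto {1:k}
drop 4:j onto {2:j}
drop 5:j onto {4:j}
drop 6:m onto {3:k}
drop 7:k onto {6:m}
drop 8:j onto {5:j}
drop 9:k onto {7:k}
ground layer = {0:k, 2:j}
drop-orders for the pieces not yet dropped (sum over which currently-grounded one goes next):
  1 to go: {8} 1  {9} 1
  2 to go: {5,8} 1  {7,9} 1  {8,9} 2
  3 to go: {4,5,8} 1  {5,8,9} 3  {6,7,9} 1  {7,8,9} 3
  4 to go: {2,4,5,8} 1  {3,6,7,9} 1  {4,5,8,9} 4  {5,7,8,9} 6  {6,7,8,9} 4
  5 to go: {1,3,6,7,9} 1  {2,4,5,8,9} 5  {3,6,7,8,9} 5  {4,5,7,8,9} 10  {5,6,7,8,9} 10
  6 to go: {0,1,3,6,7,9} 1  {1,3,6,7,8,9} 6  {2,4,5,7,8,9} 15  {3,5,6,7,8,9} 15  {4,5,6,7,8,9} 20
  7 to go: {0,1,3,6,7,8,9} 7  {1,3,5,6,7,8,9} 21  {2,4,5,6,7,8,9} 35  {3,4,5,6,7,8,9} 35
  8 to go: {0,1,3,5,6,7,8,9} 28  {1,3,4,5,6,7,8,9} 56  {2,3,4,5,6,7,8,9} 70
  if 0:k drops first: 126 orders
  if 2:j drops first: 84 orders
heap linearizations: 210

210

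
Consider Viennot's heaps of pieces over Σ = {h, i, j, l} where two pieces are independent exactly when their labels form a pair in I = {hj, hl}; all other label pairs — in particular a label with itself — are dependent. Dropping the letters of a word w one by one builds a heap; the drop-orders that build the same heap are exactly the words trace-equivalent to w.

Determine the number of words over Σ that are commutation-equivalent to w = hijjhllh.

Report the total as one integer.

#0=h has no predecessor
#1=i depends on [0:h]
#2=j depends on [1:i]
#3=j depends on [2:j]
#4=h depends on [1:i]
#5=l depends on [3:j]
#6=l depends on [5:l]
#7=h depends on [4:h]
sources: [0:h]
N(rest) = Σ N(rest − s) over sources s of rest; N(one piece) = 1:
  size 1 → [6]=1  [7]=1
  size 2 → [4,7]=1  [5,6]=1  [6,7]=2
  size 3 → [3,5,6]=1  [4,6,7]=3  [5,6,7]=3
  size 4 → [2,3,5,6]=1  [3,5,6,7]=4  [4,5,6,7]=6
  size 5 → [2,3,5,6,7]=5  [3,4,5,6,7]=10
  size 6 → [2,3,4,5,6,7]=15
  first=0(h) contributes 15

15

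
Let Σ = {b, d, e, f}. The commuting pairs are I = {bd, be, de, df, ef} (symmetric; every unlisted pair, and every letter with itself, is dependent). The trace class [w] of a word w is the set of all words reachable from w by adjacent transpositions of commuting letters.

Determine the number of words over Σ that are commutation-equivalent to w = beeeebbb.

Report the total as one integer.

70

0(b) covers ∅
1(e) covers ∅
2(e) covers 1:e
3(e) covers 2:e
4(e) covers 3:e
5(b) covers 0:b
6(b) covers 5:b
7(b) covers 6:b
floor of heap: 0:b, 1:e
completions by unplaced set U, small U first (add the entries for U minus each lowest piece of U):
  |U|=1: {4}:1  {7}:1
  |U|=2: {3,4}:1  {4,7}:2  {6,7}:1
  |U|=3: {2,3,4}:1  {3,4,7}:3  {4,6,7}:3  {5,6,7}:1
  |U|=4: {0,5,6,7}:1  {1,2,3,4}:1  {2,3,4,7}:4  {3,4,6,7}:6  {4,5,6,7}:4
  |U|=5: {0,4,5,6,7}:5  {1,2,3,4,7}:5  {2,3,4,6,7}:10  {3,4,5,6,7}:10
  |U|=6: {0,3,4,5,6,7}:15  {1,2,3,4,6,7}:15  {2,3,4,5,6,7}:20
  start at 0(b): 35
  start at 1(e): 35
sum over floor = 70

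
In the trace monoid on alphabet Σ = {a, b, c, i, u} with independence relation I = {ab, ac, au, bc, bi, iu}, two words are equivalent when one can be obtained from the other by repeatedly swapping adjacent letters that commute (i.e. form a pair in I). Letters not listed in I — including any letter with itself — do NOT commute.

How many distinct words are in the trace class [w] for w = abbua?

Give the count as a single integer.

piece 0:a — minimal
piece 1:b — minimal
piece 2:b rests on {1:b}
piece 3:u rests on {2:b}
piece 4:a rests on {0:a}
minimal pieces: {0:a, 1:b}
ways to finish when only these pieces remain (= sum over removing one remaining piece with nothing left below it):
  1 left: {3}→1  {4}→1
  2 left: {0,4}→1  {2,3}→1  {3,4}→2
  3 left: {0,3,4}→3  {1,2,3}→1  {2,3,4}→3
  placing 0:a first → 4 extensions
  placing 1:b first → 6 extensions
total linear extensions = 10

10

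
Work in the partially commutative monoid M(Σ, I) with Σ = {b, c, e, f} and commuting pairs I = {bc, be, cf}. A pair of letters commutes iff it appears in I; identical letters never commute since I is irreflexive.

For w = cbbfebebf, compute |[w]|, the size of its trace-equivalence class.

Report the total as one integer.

28

0(c) covers ∅
1(b) covers ∅
2(b) covers 1:b
3(f) covers 2:b
4(e) covers 0:c, 3:f
5(b) covers 3:f
6(e) covers 4:e
7(b) covers 5:b
8(f) covers 6:e, 7:b
floor of heap: 0:c, 1:b
completions by unplaced set U, small U first (add the entries for U minus each lowest piece of U):
  |U|=1: {8}:1
  |U|=2: {6,8}:1  {7,8}:1
  |U|=3: {4,6,8}:1  {5,7,8}:1  {6,7,8}:2
  |U|=4: {0,4,6,8}:1  {4,6,7,8}:3  {5,6,7,8}:3
  |U|=5: {0,4,6,7,8}:4  {4,5,6,7,8}:6
  |U|=6: {0,4,5,6,7,8}:10  {3,4,5,6,7,8}:6
  |U|=7: {0,3,4,5,6,7,8}:16  {2,3,4,5,6,7,8}:6
  start at 0(c): 6
  start at 1(b): 22
sum over floor = 28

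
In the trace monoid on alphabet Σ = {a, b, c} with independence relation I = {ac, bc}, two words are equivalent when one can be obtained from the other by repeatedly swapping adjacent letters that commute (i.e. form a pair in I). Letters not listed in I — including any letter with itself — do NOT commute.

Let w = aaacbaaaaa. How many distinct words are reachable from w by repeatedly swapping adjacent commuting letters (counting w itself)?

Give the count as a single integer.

#0=a has no predecessor
#1=a depends on [0:a]
#2=a depends on [1:a]
#3=c has no predecessor
#4=b depends on [2:a]
#5=a depends on [4:b]
#6=a depends on [5:a]
#7=a depends on [6:a]
#8=a depends on [7:a]
#9=a depends on [8:a]
sources: [0:a, 3:c]
N(rest) = Σ N(rest − s) over sources s of rest; N(one piece) = 1:
  size 1 → [3]=1  [9]=1
  size 2 → [3,9]=2  [8,9]=1
  size 3 → [3,8,9]=3  [7,8,9]=1
  size 4 → [3,7,8,9]=4  [6,7,8,9]=1
  size 5 → [3,6,7,8,9]=5  [5,6,7,8,9]=1
  size 6 → [3,5,6,7,8,9]=6  [4,5,6,7,8,9]=1
  size 7 → [2,4,5,6,7,8,9]=1  [3,4,5,6,7,8,9]=7
  size 8 → [1,2,4,5,6,7,8,9]=1  [2,3,4,5,6,7,8,9]=8
  first=0(a) contributes 9
  first=3(c) contributes 1
|[w]| = 10

10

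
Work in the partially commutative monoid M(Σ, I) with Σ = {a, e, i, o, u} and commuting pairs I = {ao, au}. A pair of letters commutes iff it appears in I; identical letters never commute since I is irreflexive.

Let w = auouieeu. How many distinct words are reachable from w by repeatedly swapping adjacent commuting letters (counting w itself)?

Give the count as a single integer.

piece 0:a — minimal
piece 1:u — minimal
piece 2:o rests on {1:u}
piece 3:u rests on {2:o}
piece 4:i rests on {0:a, 3:u}
piece 5:e rests on {4:i}
piece 6:e rests on {5:e}
piece 7:u rests on {6:e}
minimal pieces: {0:a, 1:u}
ways to finish when only these pieces remain (= sum over removing one remaining piece with nothing left below it):
  1 left: {7}→1
  2 left: {6,7}→1
  3 left: {5,6,7}→1
  4 left: {4,5,6,7}→1
  5 left: {0,4,5,6,7}→1  {3,4,5,6,7}→1
  6 left: {0,3,4,5,6,7}→2  {2,3,4,5,6,7}→1
  placing 0:a first → 1 extensions
  placing 1:u first → 3 extensions
total linear extensions = 4

4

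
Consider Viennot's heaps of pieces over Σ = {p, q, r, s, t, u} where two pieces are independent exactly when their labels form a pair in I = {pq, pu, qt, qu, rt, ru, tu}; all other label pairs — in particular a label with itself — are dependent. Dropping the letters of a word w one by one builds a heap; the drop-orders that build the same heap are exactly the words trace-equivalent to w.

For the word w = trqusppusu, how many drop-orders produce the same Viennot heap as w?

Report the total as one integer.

36

#0=t has no predecessor
#1=r has no predecessor
#2=q depends on [1:r]
#3=u has no predecessor
#4=s depends on [0:t, 2:q, 3:u]
#5=p depends on [4:s]
#6=p depends on [5:p]
#7=u depends on [4:s]
#8=s depends on [6:p, 7:u]
#9=u depends on [8:s]
sources: [0:t, 1:r, 3:u]
N(rest) = Σ N(rest − s) over sources s of rest; N(one piece) = 1:
  size 1 → [9]=1
  size 2 → [8,9]=1
  size 3 → [6,8,9]=1  [7,8,9]=1
  size 4 → [5,6,8,9]=1  [6,7,8,9]=2
  size 5 → [5,6,7,8,9]=3
  size 6 → [4,5,6,7,8,9]=3
  size 7 → [0,4,5,6,7,8,9]=3  [2,4,5,6,7,8,9]=3  [3,4,5,6,7,8,9]=3
  size 8 → [0,2,4,5,6,7,8,9]=6  [0,3,4,5,6,7,8,9]=6  [1,2,4,5,6,7,8,9]=3  [2,3,4,5,6,7,8,9]=6
  first=0(t) contributes 9
  first=1(r) contributes 18
  first=3(u) contributes 9
|[w]| = 36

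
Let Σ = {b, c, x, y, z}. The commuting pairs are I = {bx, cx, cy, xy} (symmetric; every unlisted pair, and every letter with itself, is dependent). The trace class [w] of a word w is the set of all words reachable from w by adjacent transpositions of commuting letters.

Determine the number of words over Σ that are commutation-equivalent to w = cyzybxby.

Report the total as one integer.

0(c) covers ∅
1(y) covers ∅
2(z) covers 0:c, 1:y
3(y) covers 2:z
4(b) covers 3:y
5(x) covers 2:z
6(b) covers 4:b
7(y) covers 6:b
floor of heap: 0:c, 1:y
completions by unplaced set U, small U first (add the entries for U minus each lowest piece of U):
  |U|=1: {5}:1  {7}:1
  |U|=2: {5,7}:2  {6,7}:1
  |U|=3: {4,6,7}:1  {5,6,7}:3
  |U|=4: {3,4,6,7}:1  {4,5,6,7}:4
  |U|=5: {3,4,5,6,7}:5
  |U|=6: {2,3,4,5,6,7}:5
  start at 0(c): 5
  start at 1(y): 5
sum over floor = 10

10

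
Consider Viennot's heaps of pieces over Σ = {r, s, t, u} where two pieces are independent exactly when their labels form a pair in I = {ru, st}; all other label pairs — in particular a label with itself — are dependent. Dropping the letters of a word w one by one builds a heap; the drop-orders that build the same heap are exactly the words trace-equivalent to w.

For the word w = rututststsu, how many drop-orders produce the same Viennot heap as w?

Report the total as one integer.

40

drop 0:r onto floor
drop 1:u onto floor
drop 2:t onto {0:r, 1:u}
drop 3:u onto {2:t}
drop 4:t onto {3:u}
drop 5:s onto {3:u}
drop 6:t onto {4:t}
drop 7:s onto {5:s}
drop 8:t onto {6:t}
drop 9:s onto {7:s}
drop 10:u onto {8:t, 9:s}
ground layer = {0:r, 1:u}
drop-orders for the pieces not yet dropped (sum over which currently-grounded one goes next):
  1 to go: {10} 1
  2 to go: {8,10} 1  {9,10} 1
  3 to go: {6,8,10} 1  {7,9,10} 1  {8,9,10} 2
  4 to go: {4,6,8,10} 1  {5,7,9,10} 1  {6,8,9,10} 3  {7,8,9,10} 3
  5 to go: {4,6,8,9,10} 4  {5,7,8,9,10} 4  {6,7,8,9,10} 6
  6 to go: {4,6,7,8,9,10} 10  {5,6,7,8,9,10} 10
  7 to go: {4,5,6,7,8,9,10} 20
  8 to go: {3,4,5,6,7,8,9,10} 20
  9 to go: {2,3,4,5,6,7,8,9,10} 20
  if 0:r drops first: 20 orders
  if 1:u drops first: 20 orders
heap linearizations: 40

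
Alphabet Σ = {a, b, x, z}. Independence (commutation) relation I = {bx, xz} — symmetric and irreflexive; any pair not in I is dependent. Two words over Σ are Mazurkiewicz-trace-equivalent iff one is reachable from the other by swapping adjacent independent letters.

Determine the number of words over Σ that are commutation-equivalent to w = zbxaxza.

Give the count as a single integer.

6

0(z) covers ∅
1(b) covers 0:z
2(x) covers ∅
3(a) covers 1:b, 2:x
4(x) covers 3:a
5(z) covers 3:a
6(a) covers 4:x, 5:z
floor of heap: 0:z, 2:x
completions by unplaced set U, small U first (add the entries for U minus each lowest piece of U):
  |U|=1: {6}:1
  |U|=2: {4,6}:1  {5,6}:1
  |U|=3: {4,5,6}:2
  |U|=4: {3,4,5,6}:2
  |U|=5: {1,3,4,5,6}:2  {2,3,4,5,6}:2
  start at 0(z): 4
  start at 2(x): 2
sum over floor = 6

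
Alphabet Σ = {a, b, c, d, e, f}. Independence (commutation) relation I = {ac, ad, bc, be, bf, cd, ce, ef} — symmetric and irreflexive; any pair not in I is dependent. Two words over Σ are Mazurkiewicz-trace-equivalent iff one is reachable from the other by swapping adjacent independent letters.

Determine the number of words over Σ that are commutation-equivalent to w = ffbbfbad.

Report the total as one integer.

0(f) covers ∅
1(f) covers 0:f
2(b) covers ∅
3(b) covers 2:b
4(f) covers 1:f
5(b) covers 3:b
6(a) covers 4:f, 5:b
7(d) covers 4:f, 5:b
floor of heap: 0:f, 2:b
completions by unplaced set U, small U first (add the entries for U minus each lowest piece of U):
  |U|=1: {6}:1  {7}:1
  |U|=2: {6,7}:2
  |U|=3: {4,6,7}:2  {5,6,7}:2
  |U|=4: {1,4,6,7}:2  {3,5,6,7}:2  {4,5,6,7}:4
  |U|=5: {0,1,4,6,7}:2  {1,4,5,6,7}:6  {2,3,5,6,7}:2  {3,4,5,6,7}:6
  |U|=6: {0,1,4,5,6,7}:8  {1,3,4,5,6,7}:12  {2,3,4,5,6,7}:8
  start at 0(f): 20
  start at 2(b): 20
sum over floor = 40

40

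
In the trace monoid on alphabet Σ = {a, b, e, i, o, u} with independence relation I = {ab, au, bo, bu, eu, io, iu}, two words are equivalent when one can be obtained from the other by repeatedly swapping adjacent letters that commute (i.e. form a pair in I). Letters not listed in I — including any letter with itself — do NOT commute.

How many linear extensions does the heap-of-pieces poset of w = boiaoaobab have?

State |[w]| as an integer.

70

0(b) covers ∅
1(o) covers ∅
2(i) covers 0:b
3(a) covers 1:o, 2:i
4(o) covers 3:a
5(a) covers 4:o
6(o) covers 5:a
7(b) covers 2:i
8(a) covers 6:o
9(b) covers 7:b
floor of heap: 0:b, 1:o
completions by unplaced set U, small U first (add the entries for U minus each lowest piece of U):
  |U|=1: {8}:1  {9}:1
  |U|=2: {6,8}:1  {7,9}:1  {8,9}:2
  |U|=3: {5,6,8}:1  {6,8,9}:3  {7,8,9}:3
  |U|=4: {4,5,6,8}:1  {5,6,8,9}:4  {6,7,8,9}:6
  |U|=5: {3,4,5,6,8}:1  {4,5,6,8,9}:5  {5,6,7,8,9}:10
  |U|=6: {1,3,4,5,6,8}:1  {3,4,5,6,8,9}:6  {4,5,6,7,8,9}:15
  |U|=7: {1,3,4,5,6,8,9}:7  {3,4,5,6,7,8,9}:21
  |U|=8: {1,3,4,5,6,7,8,9}:28  {2,3,4,5,6,7,8,9}:21
  start at 0(b): 49
  start at 1(o): 21
sum over floor = 70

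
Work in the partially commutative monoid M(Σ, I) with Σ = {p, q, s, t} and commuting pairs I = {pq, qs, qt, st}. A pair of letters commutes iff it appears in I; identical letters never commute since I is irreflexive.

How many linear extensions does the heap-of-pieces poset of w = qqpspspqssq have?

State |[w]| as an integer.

330

piece 0:q — minimal
piece 1:q rests on {0:q}
piece 2:p — minimal
piece 3:s rests on {2:p}
piece 4:p rests on {3:s}
piece 5:s rests on {4:p}
piece 6:p rests on {5:s}
piece 7:q rests on {1:q}
piece 8:s rests on {6:p}
piece 9:s rests on {8:s}
piece 10:q rests on {7:q}
minimal pieces: {0:q, 2:p}
ways to finish when only these pieces remain (= sum over removing one remaining piece with nothing left below it):
  1 left: {9}→1  {10}→1
  2 left: {7,10}→1  {8,9}→1  {9,10}→2
  3 left: {1,7,10}→1  {6,8,9}→1  {7,9,10}→3  {8,9,10}→3
  4 left: {0,1,7,10}→1  {1,7,9,10}→4  {5,6,8,9}→1  {6,8,9,10}→4  {7,8,9,10}→6
  5 left: {0,1,7,9,10}→5  {1,7,8,9,10}→10  {4,5,6,8,9}→1  {5,6,8,9,10}→5  {6,7,8,9,10}→10
  6 left: {0,1,7,8,9,10}→15  {1,6,7,8,9,10}→20  {3,4,5,6,8,9}→1  {4,5,6,8,9,10}→6  {5,6,7,8,9,10}→15
  7 left: {0,1,6,7,8,9,10}→35  {1,5,6,7,8,9,10}→35  {2,3,4,5,6,8,9}→1  {3,4,5,6,8,9,10}→7  {4,5,6,7,8,9,10}→21
  8 left: {0,1,5,6,7,8,9,10}→70  {1,4,5,6,7,8,9,10}→56  {2,3,4,5,6,8,9,10}→8  {3,4,5,6,7,8,9,10}→28
  9 left: {0,1,4,5,6,7,8,9,10}→126  {1,3,4,5,6,7,8,9,10}→84  {2,3,4,5,6,7,8,9,10}→36
  placing 0:q first → 120 extensions
  placing 2:p first → 210 extensions
total linear extensions = 330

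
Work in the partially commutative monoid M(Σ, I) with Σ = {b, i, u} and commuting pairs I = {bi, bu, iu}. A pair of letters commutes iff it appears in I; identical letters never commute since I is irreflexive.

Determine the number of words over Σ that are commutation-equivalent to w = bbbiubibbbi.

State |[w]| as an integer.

1320

drop 0:b onto floor
drop 1:b onto {0:b}
drop 2:b onto {1:b}
drop 3:i onto floor
drop 4:u onto floor
drop 5:b onto {2:b}
drop 6:i onto {3:i}
drop 7:b onto {5:b}
drop 8:b onto {7:b}
drop 9:b onto {8:b}
drop 10:i onto {6:i}
ground layer = {0:b, 3:i, 4:u}
drop-orders for the pieces not yet dropped (sum over which currently-grounded one goes next):
  1 to go: {4} 1  {9} 1  {10} 1
  2 to go: {4,9} 2  {4,10} 2  {6,10} 1  {8,9} 1  {9,10} 2
  3 to go: {3,6,10} 1  {4,6,10} 3  {4,8,9} 3  {4,9,10} 6  {6,9,10} 3  {7,8,9} 1  {8,9,10} 3
  4 to go: {3,4,6,10} 4  {3,6,9,10} 4  {4,6,9,10} 12  {4,7,8,9} 4  {4,8,9,10} 12  {5,7,8,9} 1  {6,8,9,10} 6  {7,8,9,10} 4
  5 to go: {2,5,7,8,9} 1  {3,4,6,9,10} 20  {3,6,8,9,10} 10  {4,5,7,8,9} 5  {4,6,8,9,10} 30  {4,7,8,9,10} 20  {5,7,8,9,10} 5  {6,7,8,9,10} 10
  6 to go: {1,2,5,7,8,9} 1  {2,4,5,7,8,9} 6  {2,5,7,8,9,10} 6  {3,4,6,8,9,10} 60  {3,6,7,8,9,10} 20  {4,5,7,8,9,10} 30  {4,6,7,8,9,10} 60  {5,6,7,8,9,10} 15
  7 to go: {0,1,2,5,7,8,9} 1  {1,2,4,5,7,8,9} 7  {1,2,5,7,8,9,10} 7  {2,4,5,7,8,9,10} 42  {2,5,6,7,8,9,10} 21  {3,4,6,7,8,9,10} 140  {3,5,6,7,8,9,10} 35  {4,5,6,7,8,9,10} 105
  8 to go: {0,1,2,4,5,7,8,9} 8  {0,1,2,5,7,8,9,10} 8  {1,2,4,5,7,8,9,10} 56  {1,2,5,6,7,8,9,10} 28  {2,3,5,6,7,8,9,10} 56  {2,4,5,6,7,8,9,10} 168  {3,4,5,6,7,8,9,10} 280
  9 to go: {0,1,2,4,5,7,8,9,10} 72  {0,1,2,5,6,7,8,9,10} 36  {1,2,3,5,6,7,8,9,10} 84  {1,2,4,5,6,7,8,9,10} 252  {2,3,4,5,6,7,8,9,10} 504
  if 0:b drops first: 840 orders
  if 3:i drops first: 360 orders
  if 4:u drops first: 120 orders
heap linearizations: 1320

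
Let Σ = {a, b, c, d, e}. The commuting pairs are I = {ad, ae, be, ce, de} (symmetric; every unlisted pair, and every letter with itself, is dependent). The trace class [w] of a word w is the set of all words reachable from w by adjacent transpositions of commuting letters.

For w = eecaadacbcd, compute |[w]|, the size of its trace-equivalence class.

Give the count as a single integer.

220

#0=e has no predecessor
#1=e depends on [0:e]
#2=c has no predecessor
#3=a depends on [2:c]
#4=a depends on [3:a]
#5=d depends on [2:c]
#6=a depends on [4:a]
#7=c depends on [5:d, 6:a]
#8=b depends on [7:c]
#9=c depends on [8:b]
#10=d depends on [9:c]
sources: [0:e, 2:c]
N(rest) = Σ N(rest − s) over sources s of rest; N(one piece) = 1:
  size 1 → [1]=1  [10]=1
  size 2 → [0,1]=1  [1,10]=2  [9,10]=1
  size 3 → [0,1,10]=3  [1,9,10]=3  [8,9,10]=1
  size 4 → [0,1,9,10]=6  [1,8,9,10]=4  [7,8,9,10]=1
  size 5 → [0,1,8,9,10]=10  [1,7,8,9,10]=5  [5,7,8,9,10]=1  [6,7,8,9,10]=1
  size 6 → [0,1,7,8,9,10]=15  [1,5,7,8,9,10]=6  [1,6,7,8,9,10]=6  [4,6,7,8,9,10]=1  [5,6,7,8,9,10]=2
  size 7 → [0,1,5,7,8,9,10]=21  [0,1,6,7,8,9,10]=21  [1,4,6,7,8,9,10]=7  [1,5,6,7,8,9,10]=14  [3,4,6,7,8,9,10]=1  [4,5,6,7,8,9,10]=3
  size 8 → [0,1,4,6,7,8,9,10]=28  [0,1,5,6,7,8,9,10]=56  [1,3,4,6,7,8,9,10]=8  [1,4,5,6,7,8,9,10]=24  [3,4,5,6,7,8,9,10]=4
  size 9 → [0,1,3,4,6,7,8,9,10]=36  [0,1,4,5,6,7,8,9,10]=108  [1,3,4,5,6,7,8,9,10]=36  [2,3,4,5,6,7,8,9,10]=4
  first=0(e) contributes 40
  first=2(c) contributes 180
|[w]| = 220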